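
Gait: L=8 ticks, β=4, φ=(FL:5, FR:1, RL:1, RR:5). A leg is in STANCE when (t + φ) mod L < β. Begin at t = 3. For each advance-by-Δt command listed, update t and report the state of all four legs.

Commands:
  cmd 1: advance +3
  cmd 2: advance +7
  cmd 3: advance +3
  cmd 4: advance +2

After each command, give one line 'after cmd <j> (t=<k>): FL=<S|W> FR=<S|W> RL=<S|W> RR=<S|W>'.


start t=3: FL=S FR=W RL=W RR=S
cmd 1: advance +3 → t=6, phase=(3,7,7,3) → FL=S FR=W RL=W RR=S
cmd 2: advance +7 → t=13, phase=(2,6,6,2) → FL=S FR=W RL=W RR=S
cmd 3: advance +3 → t=16, phase=(5,1,1,5) → FL=W FR=S RL=S RR=W
cmd 4: advance +2 → t=18, phase=(7,3,3,7) → FL=W FR=S RL=S RR=W

after cmd 1 (t=6): FL=S FR=W RL=W RR=S
after cmd 2 (t=13): FL=S FR=W RL=W RR=S
after cmd 3 (t=16): FL=W FR=S RL=S RR=W
after cmd 4 (t=18): FL=W FR=S RL=S RR=W


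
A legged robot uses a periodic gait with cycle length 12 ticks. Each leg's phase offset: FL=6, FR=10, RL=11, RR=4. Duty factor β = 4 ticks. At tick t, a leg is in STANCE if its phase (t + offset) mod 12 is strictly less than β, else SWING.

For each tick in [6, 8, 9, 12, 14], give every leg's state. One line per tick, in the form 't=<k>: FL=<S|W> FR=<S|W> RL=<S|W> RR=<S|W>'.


t=6: phase=(0,4,5,10) vs β=4 → FL=S FR=W RL=W RR=W
t=8: phase=(2,6,7,0) vs β=4 → FL=S FR=W RL=W RR=S
t=9: phase=(3,7,8,1) vs β=4 → FL=S FR=W RL=W RR=S
t=12: phase=(6,10,11,4) vs β=4 → FL=W FR=W RL=W RR=W
t=14: phase=(8,0,1,6) vs β=4 → FL=W FR=S RL=S RR=W

t=6: FL=S FR=W RL=W RR=W
t=8: FL=S FR=W RL=W RR=S
t=9: FL=S FR=W RL=W RR=S
t=12: FL=W FR=W RL=W RR=W
t=14: FL=W FR=S RL=S RR=W


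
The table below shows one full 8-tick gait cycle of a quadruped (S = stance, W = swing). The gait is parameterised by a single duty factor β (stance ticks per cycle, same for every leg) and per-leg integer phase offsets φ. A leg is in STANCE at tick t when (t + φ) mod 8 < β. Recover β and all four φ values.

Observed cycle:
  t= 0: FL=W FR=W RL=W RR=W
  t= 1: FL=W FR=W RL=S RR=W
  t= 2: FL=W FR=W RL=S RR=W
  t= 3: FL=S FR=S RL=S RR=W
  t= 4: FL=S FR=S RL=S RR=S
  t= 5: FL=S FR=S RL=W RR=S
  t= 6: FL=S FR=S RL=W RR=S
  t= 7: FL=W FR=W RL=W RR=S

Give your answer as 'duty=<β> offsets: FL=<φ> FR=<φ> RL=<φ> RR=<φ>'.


duty β = stance ticks per leg = 4
FL: stance ticks = 4; W→S at t=3 → φ=5
FR: stance ticks = 4; W→S at t=3 → φ=5
RL: stance ticks = 4; W→S at t=1 → φ=7
RR: stance ticks = 4; W→S at t=4 → φ=4

duty=4 offsets: FL=5 FR=5 RL=7 RR=4


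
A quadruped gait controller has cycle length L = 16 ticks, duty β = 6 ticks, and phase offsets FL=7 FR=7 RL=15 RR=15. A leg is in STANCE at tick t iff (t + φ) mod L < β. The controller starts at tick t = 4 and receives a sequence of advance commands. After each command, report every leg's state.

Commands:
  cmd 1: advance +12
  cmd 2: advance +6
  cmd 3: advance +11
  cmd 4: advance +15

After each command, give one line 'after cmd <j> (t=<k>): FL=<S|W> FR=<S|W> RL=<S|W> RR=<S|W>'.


after cmd 1 (t=16): FL=W FR=W RL=W RR=W
after cmd 2 (t=22): FL=W FR=W RL=S RR=S
after cmd 3 (t=33): FL=W FR=W RL=S RR=S
after cmd 4 (t=48): FL=W FR=W RL=W RR=W

start t=4: FL=W FR=W RL=S RR=S
cmd 1: advance +12 → t=16, phase=(7,7,15,15) → FL=W FR=W RL=W RR=W
cmd 2: advance +6 → t=22, phase=(13,13,5,5) → FL=W FR=W RL=S RR=S
cmd 3: advance +11 → t=33, phase=(8,8,0,0) → FL=W FR=W RL=S RR=S
cmd 4: advance +15 → t=48, phase=(7,7,15,15) → FL=W FR=W RL=W RR=W


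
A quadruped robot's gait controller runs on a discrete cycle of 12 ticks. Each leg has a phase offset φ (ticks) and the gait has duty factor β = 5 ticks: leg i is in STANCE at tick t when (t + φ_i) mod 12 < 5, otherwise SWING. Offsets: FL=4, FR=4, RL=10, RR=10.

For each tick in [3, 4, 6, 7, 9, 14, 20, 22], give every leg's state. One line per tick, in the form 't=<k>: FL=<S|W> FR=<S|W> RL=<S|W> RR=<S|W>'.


t=3: FL=W FR=W RL=S RR=S
t=4: FL=W FR=W RL=S RR=S
t=6: FL=W FR=W RL=S RR=S
t=7: FL=W FR=W RL=W RR=W
t=9: FL=S FR=S RL=W RR=W
t=14: FL=W FR=W RL=S RR=S
t=20: FL=S FR=S RL=W RR=W
t=22: FL=S FR=S RL=W RR=W

t=3: phase=(7,7,1,1) vs β=5 → FL=W FR=W RL=S RR=S
t=4: phase=(8,8,2,2) vs β=5 → FL=W FR=W RL=S RR=S
t=6: phase=(10,10,4,4) vs β=5 → FL=W FR=W RL=S RR=S
t=7: phase=(11,11,5,5) vs β=5 → FL=W FR=W RL=W RR=W
t=9: phase=(1,1,7,7) vs β=5 → FL=S FR=S RL=W RR=W
t=14: phase=(6,6,0,0) vs β=5 → FL=W FR=W RL=S RR=S
t=20: phase=(0,0,6,6) vs β=5 → FL=S FR=S RL=W RR=W
t=22: phase=(2,2,8,8) vs β=5 → FL=S FR=S RL=W RR=W


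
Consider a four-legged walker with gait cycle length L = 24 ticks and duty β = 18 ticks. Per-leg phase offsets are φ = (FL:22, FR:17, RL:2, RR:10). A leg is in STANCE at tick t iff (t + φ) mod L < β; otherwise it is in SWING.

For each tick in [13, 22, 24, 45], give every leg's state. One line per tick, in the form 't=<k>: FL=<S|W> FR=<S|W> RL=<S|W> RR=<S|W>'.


t=13: phase=(11,6,15,23) vs β=18 → FL=S FR=S RL=S RR=W
t=22: phase=(20,15,0,8) vs β=18 → FL=W FR=S RL=S RR=S
t=24: phase=(22,17,2,10) vs β=18 → FL=W FR=S RL=S RR=S
t=45: phase=(19,14,23,7) vs β=18 → FL=W FR=S RL=W RR=S

t=13: FL=S FR=S RL=S RR=W
t=22: FL=W FR=S RL=S RR=S
t=24: FL=W FR=S RL=S RR=S
t=45: FL=W FR=S RL=W RR=S


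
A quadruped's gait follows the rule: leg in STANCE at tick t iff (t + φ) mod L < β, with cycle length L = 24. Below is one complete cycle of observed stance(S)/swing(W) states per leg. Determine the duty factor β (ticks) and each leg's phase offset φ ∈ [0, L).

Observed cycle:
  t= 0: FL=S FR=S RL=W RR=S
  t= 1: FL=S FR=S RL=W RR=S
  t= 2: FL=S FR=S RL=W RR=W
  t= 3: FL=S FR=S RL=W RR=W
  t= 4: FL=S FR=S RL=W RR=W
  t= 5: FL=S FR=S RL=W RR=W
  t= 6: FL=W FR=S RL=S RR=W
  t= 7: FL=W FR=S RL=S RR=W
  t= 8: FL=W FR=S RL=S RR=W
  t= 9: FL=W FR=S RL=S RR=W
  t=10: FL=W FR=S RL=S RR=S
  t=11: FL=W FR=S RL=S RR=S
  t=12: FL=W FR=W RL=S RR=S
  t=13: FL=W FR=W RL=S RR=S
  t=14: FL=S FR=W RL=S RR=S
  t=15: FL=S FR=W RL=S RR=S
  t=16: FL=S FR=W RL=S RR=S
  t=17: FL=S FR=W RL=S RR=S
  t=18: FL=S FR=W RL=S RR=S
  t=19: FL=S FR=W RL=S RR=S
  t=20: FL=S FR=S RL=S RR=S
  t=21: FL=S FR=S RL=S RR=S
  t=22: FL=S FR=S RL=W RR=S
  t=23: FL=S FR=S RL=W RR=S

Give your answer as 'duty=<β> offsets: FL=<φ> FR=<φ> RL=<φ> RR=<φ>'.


duty=16 offsets: FL=10 FR=4 RL=18 RR=14

duty β = stance ticks per leg = 16
FL: stance ticks = 16; W→S at t=14 → φ=10
FR: stance ticks = 16; W→S at t=20 → φ=4
RL: stance ticks = 16; W→S at t=6 → φ=18
RR: stance ticks = 16; W→S at t=10 → φ=14


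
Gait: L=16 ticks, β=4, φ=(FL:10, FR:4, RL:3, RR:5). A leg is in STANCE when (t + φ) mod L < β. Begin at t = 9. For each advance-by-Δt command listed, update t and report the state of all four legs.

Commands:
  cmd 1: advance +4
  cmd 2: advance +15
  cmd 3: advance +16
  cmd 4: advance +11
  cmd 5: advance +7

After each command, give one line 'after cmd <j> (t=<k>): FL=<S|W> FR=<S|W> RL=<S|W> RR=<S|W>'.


after cmd 1 (t=13): FL=W FR=S RL=S RR=S
after cmd 2 (t=28): FL=W FR=S RL=W RR=S
after cmd 3 (t=44): FL=W FR=S RL=W RR=S
after cmd 4 (t=55): FL=S FR=W RL=W RR=W
after cmd 5 (t=62): FL=W FR=S RL=S RR=S

start t=9: FL=S FR=W RL=W RR=W
cmd 1: advance +4 → t=13, phase=(7,1,0,2) → FL=W FR=S RL=S RR=S
cmd 2: advance +15 → t=28, phase=(6,0,15,1) → FL=W FR=S RL=W RR=S
cmd 3: advance +16 → t=44, phase=(6,0,15,1) → FL=W FR=S RL=W RR=S
cmd 4: advance +11 → t=55, phase=(1,11,10,12) → FL=S FR=W RL=W RR=W
cmd 5: advance +7 → t=62, phase=(8,2,1,3) → FL=W FR=S RL=S RR=S


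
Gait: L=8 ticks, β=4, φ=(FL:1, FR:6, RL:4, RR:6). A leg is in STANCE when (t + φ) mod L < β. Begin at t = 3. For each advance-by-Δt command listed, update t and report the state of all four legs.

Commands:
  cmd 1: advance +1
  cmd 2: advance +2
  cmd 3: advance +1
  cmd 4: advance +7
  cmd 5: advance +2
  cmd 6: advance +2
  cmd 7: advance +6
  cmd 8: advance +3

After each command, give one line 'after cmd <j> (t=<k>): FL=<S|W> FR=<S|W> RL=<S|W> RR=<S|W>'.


start t=3: FL=W FR=S RL=W RR=S
cmd 1: advance +1 → t=4, phase=(5,2,0,2) → FL=W FR=S RL=S RR=S
cmd 2: advance +2 → t=6, phase=(7,4,2,4) → FL=W FR=W RL=S RR=W
cmd 3: advance +1 → t=7, phase=(0,5,3,5) → FL=S FR=W RL=S RR=W
cmd 4: advance +7 → t=14, phase=(7,4,2,4) → FL=W FR=W RL=S RR=W
cmd 5: advance +2 → t=16, phase=(1,6,4,6) → FL=S FR=W RL=W RR=W
cmd 6: advance +2 → t=18, phase=(3,0,6,0) → FL=S FR=S RL=W RR=S
cmd 7: advance +6 → t=24, phase=(1,6,4,6) → FL=S FR=W RL=W RR=W
cmd 8: advance +3 → t=27, phase=(4,1,7,1) → FL=W FR=S RL=W RR=S

after cmd 1 (t=4): FL=W FR=S RL=S RR=S
after cmd 2 (t=6): FL=W FR=W RL=S RR=W
after cmd 3 (t=7): FL=S FR=W RL=S RR=W
after cmd 4 (t=14): FL=W FR=W RL=S RR=W
after cmd 5 (t=16): FL=S FR=W RL=W RR=W
after cmd 6 (t=18): FL=S FR=S RL=W RR=S
after cmd 7 (t=24): FL=S FR=W RL=W RR=W
after cmd 8 (t=27): FL=W FR=S RL=W RR=S


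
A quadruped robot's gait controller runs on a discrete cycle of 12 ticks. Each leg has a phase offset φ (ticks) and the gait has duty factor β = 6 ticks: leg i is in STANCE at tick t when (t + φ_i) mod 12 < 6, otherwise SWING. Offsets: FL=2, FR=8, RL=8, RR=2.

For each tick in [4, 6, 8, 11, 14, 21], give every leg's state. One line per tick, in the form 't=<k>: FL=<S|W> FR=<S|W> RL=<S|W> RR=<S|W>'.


t=4: FL=W FR=S RL=S RR=W
t=6: FL=W FR=S RL=S RR=W
t=8: FL=W FR=S RL=S RR=W
t=11: FL=S FR=W RL=W RR=S
t=14: FL=S FR=W RL=W RR=S
t=21: FL=W FR=S RL=S RR=W

t=4: phase=(6,0,0,6) vs β=6 → FL=W FR=S RL=S RR=W
t=6: phase=(8,2,2,8) vs β=6 → FL=W FR=S RL=S RR=W
t=8: phase=(10,4,4,10) vs β=6 → FL=W FR=S RL=S RR=W
t=11: phase=(1,7,7,1) vs β=6 → FL=S FR=W RL=W RR=S
t=14: phase=(4,10,10,4) vs β=6 → FL=S FR=W RL=W RR=S
t=21: phase=(11,5,5,11) vs β=6 → FL=W FR=S RL=S RR=W


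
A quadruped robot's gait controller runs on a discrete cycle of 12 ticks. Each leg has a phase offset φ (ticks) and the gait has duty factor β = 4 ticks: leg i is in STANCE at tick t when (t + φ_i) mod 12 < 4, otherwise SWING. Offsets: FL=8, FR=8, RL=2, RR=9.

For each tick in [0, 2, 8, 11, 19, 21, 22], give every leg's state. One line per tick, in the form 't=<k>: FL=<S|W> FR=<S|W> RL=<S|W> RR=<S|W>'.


t=0: FL=W FR=W RL=S RR=W
t=2: FL=W FR=W RL=W RR=W
t=8: FL=W FR=W RL=W RR=W
t=11: FL=W FR=W RL=S RR=W
t=19: FL=S FR=S RL=W RR=W
t=21: FL=W FR=W RL=W RR=W
t=22: FL=W FR=W RL=S RR=W

t=0: phase=(8,8,2,9) vs β=4 → FL=W FR=W RL=S RR=W
t=2: phase=(10,10,4,11) vs β=4 → FL=W FR=W RL=W RR=W
t=8: phase=(4,4,10,5) vs β=4 → FL=W FR=W RL=W RR=W
t=11: phase=(7,7,1,8) vs β=4 → FL=W FR=W RL=S RR=W
t=19: phase=(3,3,9,4) vs β=4 → FL=S FR=S RL=W RR=W
t=21: phase=(5,5,11,6) vs β=4 → FL=W FR=W RL=W RR=W
t=22: phase=(6,6,0,7) vs β=4 → FL=W FR=W RL=S RR=W


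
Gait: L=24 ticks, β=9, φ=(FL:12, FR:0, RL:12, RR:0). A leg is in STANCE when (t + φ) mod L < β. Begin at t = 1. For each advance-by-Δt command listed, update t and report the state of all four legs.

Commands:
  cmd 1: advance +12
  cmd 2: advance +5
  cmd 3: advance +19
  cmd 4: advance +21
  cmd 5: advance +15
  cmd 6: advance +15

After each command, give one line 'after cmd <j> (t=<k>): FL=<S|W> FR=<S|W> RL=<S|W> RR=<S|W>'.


after cmd 1 (t=13): FL=S FR=W RL=S RR=W
after cmd 2 (t=18): FL=S FR=W RL=S RR=W
after cmd 3 (t=37): FL=S FR=W RL=S RR=W
after cmd 4 (t=58): FL=W FR=W RL=W RR=W
after cmd 5 (t=73): FL=W FR=S RL=W RR=S
after cmd 6 (t=88): FL=S FR=W RL=S RR=W

start t=1: FL=W FR=S RL=W RR=S
cmd 1: advance +12 → t=13, phase=(1,13,1,13) → FL=S FR=W RL=S RR=W
cmd 2: advance +5 → t=18, phase=(6,18,6,18) → FL=S FR=W RL=S RR=W
cmd 3: advance +19 → t=37, phase=(1,13,1,13) → FL=S FR=W RL=S RR=W
cmd 4: advance +21 → t=58, phase=(22,10,22,10) → FL=W FR=W RL=W RR=W
cmd 5: advance +15 → t=73, phase=(13,1,13,1) → FL=W FR=S RL=W RR=S
cmd 6: advance +15 → t=88, phase=(4,16,4,16) → FL=S FR=W RL=S RR=W


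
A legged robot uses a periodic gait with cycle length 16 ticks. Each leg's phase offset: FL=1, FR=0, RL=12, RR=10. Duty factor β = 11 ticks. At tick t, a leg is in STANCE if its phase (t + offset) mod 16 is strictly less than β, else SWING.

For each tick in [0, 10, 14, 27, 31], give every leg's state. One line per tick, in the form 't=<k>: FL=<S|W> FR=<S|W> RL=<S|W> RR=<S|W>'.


t=0: phase=(1,0,12,10) vs β=11 → FL=S FR=S RL=W RR=S
t=10: phase=(11,10,6,4) vs β=11 → FL=W FR=S RL=S RR=S
t=14: phase=(15,14,10,8) vs β=11 → FL=W FR=W RL=S RR=S
t=27: phase=(12,11,7,5) vs β=11 → FL=W FR=W RL=S RR=S
t=31: phase=(0,15,11,9) vs β=11 → FL=S FR=W RL=W RR=S

t=0: FL=S FR=S RL=W RR=S
t=10: FL=W FR=S RL=S RR=S
t=14: FL=W FR=W RL=S RR=S
t=27: FL=W FR=W RL=S RR=S
t=31: FL=S FR=W RL=W RR=S


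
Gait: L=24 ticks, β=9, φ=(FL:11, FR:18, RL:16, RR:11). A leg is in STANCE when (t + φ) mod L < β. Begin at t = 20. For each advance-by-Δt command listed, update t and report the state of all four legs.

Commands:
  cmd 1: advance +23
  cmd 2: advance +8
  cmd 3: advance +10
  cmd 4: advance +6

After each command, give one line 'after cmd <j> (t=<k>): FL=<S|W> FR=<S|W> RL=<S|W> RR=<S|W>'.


start t=20: FL=S FR=W RL=W RR=S
cmd 1: advance +23 → t=43, phase=(6,13,11,6) → FL=S FR=W RL=W RR=S
cmd 2: advance +8 → t=51, phase=(14,21,19,14) → FL=W FR=W RL=W RR=W
cmd 3: advance +10 → t=61, phase=(0,7,5,0) → FL=S FR=S RL=S RR=S
cmd 4: advance +6 → t=67, phase=(6,13,11,6) → FL=S FR=W RL=W RR=S

after cmd 1 (t=43): FL=S FR=W RL=W RR=S
after cmd 2 (t=51): FL=W FR=W RL=W RR=W
after cmd 3 (t=61): FL=S FR=S RL=S RR=S
after cmd 4 (t=67): FL=S FR=W RL=W RR=S


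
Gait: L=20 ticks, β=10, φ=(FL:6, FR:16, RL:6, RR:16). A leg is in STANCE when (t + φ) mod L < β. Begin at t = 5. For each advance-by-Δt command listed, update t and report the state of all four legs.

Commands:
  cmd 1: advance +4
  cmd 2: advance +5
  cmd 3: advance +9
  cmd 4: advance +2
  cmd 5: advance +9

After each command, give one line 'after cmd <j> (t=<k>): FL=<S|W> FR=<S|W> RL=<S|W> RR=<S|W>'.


after cmd 1 (t=9): FL=W FR=S RL=W RR=S
after cmd 2 (t=14): FL=S FR=W RL=S RR=W
after cmd 3 (t=23): FL=S FR=W RL=S RR=W
after cmd 4 (t=25): FL=W FR=S RL=W RR=S
after cmd 5 (t=34): FL=S FR=W RL=S RR=W

start t=5: FL=W FR=S RL=W RR=S
cmd 1: advance +4 → t=9, phase=(15,5,15,5) → FL=W FR=S RL=W RR=S
cmd 2: advance +5 → t=14, phase=(0,10,0,10) → FL=S FR=W RL=S RR=W
cmd 3: advance +9 → t=23, phase=(9,19,9,19) → FL=S FR=W RL=S RR=W
cmd 4: advance +2 → t=25, phase=(11,1,11,1) → FL=W FR=S RL=W RR=S
cmd 5: advance +9 → t=34, phase=(0,10,0,10) → FL=S FR=W RL=S RR=W


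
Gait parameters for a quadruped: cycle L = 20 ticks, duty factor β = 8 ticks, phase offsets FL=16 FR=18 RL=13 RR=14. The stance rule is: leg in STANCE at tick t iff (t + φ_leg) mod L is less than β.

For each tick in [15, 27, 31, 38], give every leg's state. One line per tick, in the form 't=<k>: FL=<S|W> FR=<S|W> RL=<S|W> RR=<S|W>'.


t=15: phase=(11,13,8,9) vs β=8 → FL=W FR=W RL=W RR=W
t=27: phase=(3,5,0,1) vs β=8 → FL=S FR=S RL=S RR=S
t=31: phase=(7,9,4,5) vs β=8 → FL=S FR=W RL=S RR=S
t=38: phase=(14,16,11,12) vs β=8 → FL=W FR=W RL=W RR=W

t=15: FL=W FR=W RL=W RR=W
t=27: FL=S FR=S RL=S RR=S
t=31: FL=S FR=W RL=S RR=S
t=38: FL=W FR=W RL=W RR=W


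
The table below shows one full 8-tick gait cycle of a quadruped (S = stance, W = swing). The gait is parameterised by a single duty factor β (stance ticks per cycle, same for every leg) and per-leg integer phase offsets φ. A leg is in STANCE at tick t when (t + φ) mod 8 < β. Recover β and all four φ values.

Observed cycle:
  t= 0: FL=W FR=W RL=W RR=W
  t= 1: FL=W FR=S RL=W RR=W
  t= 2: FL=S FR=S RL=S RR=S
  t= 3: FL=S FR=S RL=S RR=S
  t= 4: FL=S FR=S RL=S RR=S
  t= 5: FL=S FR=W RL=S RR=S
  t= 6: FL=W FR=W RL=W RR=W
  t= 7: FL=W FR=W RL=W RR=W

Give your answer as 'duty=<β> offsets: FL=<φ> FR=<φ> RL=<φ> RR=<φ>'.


duty β = stance ticks per leg = 4
FL: stance ticks = 4; W→S at t=2 → φ=6
FR: stance ticks = 4; W→S at t=1 → φ=7
RL: stance ticks = 4; W→S at t=2 → φ=6
RR: stance ticks = 4; W→S at t=2 → φ=6

duty=4 offsets: FL=6 FR=7 RL=6 RR=6


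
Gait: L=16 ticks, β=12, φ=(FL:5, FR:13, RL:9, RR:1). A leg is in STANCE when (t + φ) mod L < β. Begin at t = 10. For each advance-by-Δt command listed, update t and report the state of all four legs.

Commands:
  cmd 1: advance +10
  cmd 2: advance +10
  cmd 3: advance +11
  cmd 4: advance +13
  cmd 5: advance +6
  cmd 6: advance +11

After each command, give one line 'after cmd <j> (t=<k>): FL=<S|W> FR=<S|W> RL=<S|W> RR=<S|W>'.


start t=10: FL=W FR=S RL=S RR=S
cmd 1: advance +10 → t=20, phase=(9,1,13,5) → FL=S FR=S RL=W RR=S
cmd 2: advance +10 → t=30, phase=(3,11,7,15) → FL=S FR=S RL=S RR=W
cmd 3: advance +11 → t=41, phase=(14,6,2,10) → FL=W FR=S RL=S RR=S
cmd 4: advance +13 → t=54, phase=(11,3,15,7) → FL=S FR=S RL=W RR=S
cmd 5: advance +6 → t=60, phase=(1,9,5,13) → FL=S FR=S RL=S RR=W
cmd 6: advance +11 → t=71, phase=(12,4,0,8) → FL=W FR=S RL=S RR=S

after cmd 1 (t=20): FL=S FR=S RL=W RR=S
after cmd 2 (t=30): FL=S FR=S RL=S RR=W
after cmd 3 (t=41): FL=W FR=S RL=S RR=S
after cmd 4 (t=54): FL=S FR=S RL=W RR=S
after cmd 5 (t=60): FL=S FR=S RL=S RR=W
after cmd 6 (t=71): FL=W FR=S RL=S RR=S


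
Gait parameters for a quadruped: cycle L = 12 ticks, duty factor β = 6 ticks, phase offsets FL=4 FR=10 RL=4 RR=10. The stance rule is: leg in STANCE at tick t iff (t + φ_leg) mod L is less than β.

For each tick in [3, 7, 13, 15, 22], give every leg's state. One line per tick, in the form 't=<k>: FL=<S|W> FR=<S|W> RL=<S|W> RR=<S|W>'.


t=3: phase=(7,1,7,1) vs β=6 → FL=W FR=S RL=W RR=S
t=7: phase=(11,5,11,5) vs β=6 → FL=W FR=S RL=W RR=S
t=13: phase=(5,11,5,11) vs β=6 → FL=S FR=W RL=S RR=W
t=15: phase=(7,1,7,1) vs β=6 → FL=W FR=S RL=W RR=S
t=22: phase=(2,8,2,8) vs β=6 → FL=S FR=W RL=S RR=W

t=3: FL=W FR=S RL=W RR=S
t=7: FL=W FR=S RL=W RR=S
t=13: FL=S FR=W RL=S RR=W
t=15: FL=W FR=S RL=W RR=S
t=22: FL=S FR=W RL=S RR=W


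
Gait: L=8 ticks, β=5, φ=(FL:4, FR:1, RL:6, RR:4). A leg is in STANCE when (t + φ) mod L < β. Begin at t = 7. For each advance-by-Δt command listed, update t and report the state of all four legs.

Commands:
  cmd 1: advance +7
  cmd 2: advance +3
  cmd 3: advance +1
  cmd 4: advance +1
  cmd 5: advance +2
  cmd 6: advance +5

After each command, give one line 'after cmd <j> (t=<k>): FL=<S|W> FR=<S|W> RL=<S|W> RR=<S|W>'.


start t=7: FL=S FR=S RL=W RR=S
cmd 1: advance +7 → t=14, phase=(2,7,4,2) → FL=S FR=W RL=S RR=S
cmd 2: advance +3 → t=17, phase=(5,2,7,5) → FL=W FR=S RL=W RR=W
cmd 3: advance +1 → t=18, phase=(6,3,0,6) → FL=W FR=S RL=S RR=W
cmd 4: advance +1 → t=19, phase=(7,4,1,7) → FL=W FR=S RL=S RR=W
cmd 5: advance +2 → t=21, phase=(1,6,3,1) → FL=S FR=W RL=S RR=S
cmd 6: advance +5 → t=26, phase=(6,3,0,6) → FL=W FR=S RL=S RR=W

after cmd 1 (t=14): FL=S FR=W RL=S RR=S
after cmd 2 (t=17): FL=W FR=S RL=W RR=W
after cmd 3 (t=18): FL=W FR=S RL=S RR=W
after cmd 4 (t=19): FL=W FR=S RL=S RR=W
after cmd 5 (t=21): FL=S FR=W RL=S RR=S
after cmd 6 (t=26): FL=W FR=S RL=S RR=W


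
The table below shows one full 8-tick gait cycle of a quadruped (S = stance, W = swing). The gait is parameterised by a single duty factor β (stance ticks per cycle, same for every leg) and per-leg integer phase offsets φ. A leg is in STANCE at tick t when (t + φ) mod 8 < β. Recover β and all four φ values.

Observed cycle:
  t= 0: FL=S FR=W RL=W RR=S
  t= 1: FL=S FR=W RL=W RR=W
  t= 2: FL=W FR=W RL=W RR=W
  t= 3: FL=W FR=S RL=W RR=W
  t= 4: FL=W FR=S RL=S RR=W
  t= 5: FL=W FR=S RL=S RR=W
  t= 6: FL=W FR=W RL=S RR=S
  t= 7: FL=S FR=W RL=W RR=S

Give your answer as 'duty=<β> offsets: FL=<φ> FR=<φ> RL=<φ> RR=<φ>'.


duty=3 offsets: FL=1 FR=5 RL=4 RR=2

duty β = stance ticks per leg = 3
FL: stance ticks = 3; W→S at t=7 → φ=1
FR: stance ticks = 3; W→S at t=3 → φ=5
RL: stance ticks = 3; W→S at t=4 → φ=4
RR: stance ticks = 3; W→S at t=6 → φ=2


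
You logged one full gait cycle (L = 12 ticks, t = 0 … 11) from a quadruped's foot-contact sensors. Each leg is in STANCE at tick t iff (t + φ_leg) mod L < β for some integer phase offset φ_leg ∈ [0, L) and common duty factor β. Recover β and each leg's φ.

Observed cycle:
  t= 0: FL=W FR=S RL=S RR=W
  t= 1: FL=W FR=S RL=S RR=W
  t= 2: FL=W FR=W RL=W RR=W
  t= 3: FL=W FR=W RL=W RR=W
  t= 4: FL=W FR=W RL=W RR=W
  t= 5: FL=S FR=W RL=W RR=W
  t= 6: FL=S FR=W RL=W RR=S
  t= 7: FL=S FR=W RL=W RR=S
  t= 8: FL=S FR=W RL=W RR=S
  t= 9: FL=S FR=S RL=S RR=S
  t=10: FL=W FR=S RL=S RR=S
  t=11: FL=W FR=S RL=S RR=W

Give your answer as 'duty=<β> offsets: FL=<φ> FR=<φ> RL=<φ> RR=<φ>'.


duty=5 offsets: FL=7 FR=3 RL=3 RR=6

duty β = stance ticks per leg = 5
FL: stance ticks = 5; W→S at t=5 → φ=7
FR: stance ticks = 5; W→S at t=9 → φ=3
RL: stance ticks = 5; W→S at t=9 → φ=3
RR: stance ticks = 5; W→S at t=6 → φ=6


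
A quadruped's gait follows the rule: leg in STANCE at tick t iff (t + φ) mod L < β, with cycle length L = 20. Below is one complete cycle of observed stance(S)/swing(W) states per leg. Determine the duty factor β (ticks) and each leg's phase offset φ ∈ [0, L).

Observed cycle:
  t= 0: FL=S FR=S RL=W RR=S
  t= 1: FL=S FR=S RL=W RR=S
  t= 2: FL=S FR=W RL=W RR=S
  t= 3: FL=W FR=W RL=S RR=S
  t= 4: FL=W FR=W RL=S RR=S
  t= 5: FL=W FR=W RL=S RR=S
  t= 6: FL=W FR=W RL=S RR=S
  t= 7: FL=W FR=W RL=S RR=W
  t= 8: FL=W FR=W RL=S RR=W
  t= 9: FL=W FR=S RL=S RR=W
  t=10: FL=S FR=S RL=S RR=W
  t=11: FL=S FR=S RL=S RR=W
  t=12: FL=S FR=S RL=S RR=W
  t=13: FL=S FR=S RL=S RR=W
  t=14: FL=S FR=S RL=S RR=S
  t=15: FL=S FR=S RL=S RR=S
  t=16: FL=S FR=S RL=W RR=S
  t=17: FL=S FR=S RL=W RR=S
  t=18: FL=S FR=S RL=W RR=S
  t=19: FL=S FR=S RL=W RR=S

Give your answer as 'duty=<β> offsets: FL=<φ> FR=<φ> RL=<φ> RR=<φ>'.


duty=13 offsets: FL=10 FR=11 RL=17 RR=6

duty β = stance ticks per leg = 13
FL: stance ticks = 13; W→S at t=10 → φ=10
FR: stance ticks = 13; W→S at t=9 → φ=11
RL: stance ticks = 13; W→S at t=3 → φ=17
RR: stance ticks = 13; W→S at t=14 → φ=6


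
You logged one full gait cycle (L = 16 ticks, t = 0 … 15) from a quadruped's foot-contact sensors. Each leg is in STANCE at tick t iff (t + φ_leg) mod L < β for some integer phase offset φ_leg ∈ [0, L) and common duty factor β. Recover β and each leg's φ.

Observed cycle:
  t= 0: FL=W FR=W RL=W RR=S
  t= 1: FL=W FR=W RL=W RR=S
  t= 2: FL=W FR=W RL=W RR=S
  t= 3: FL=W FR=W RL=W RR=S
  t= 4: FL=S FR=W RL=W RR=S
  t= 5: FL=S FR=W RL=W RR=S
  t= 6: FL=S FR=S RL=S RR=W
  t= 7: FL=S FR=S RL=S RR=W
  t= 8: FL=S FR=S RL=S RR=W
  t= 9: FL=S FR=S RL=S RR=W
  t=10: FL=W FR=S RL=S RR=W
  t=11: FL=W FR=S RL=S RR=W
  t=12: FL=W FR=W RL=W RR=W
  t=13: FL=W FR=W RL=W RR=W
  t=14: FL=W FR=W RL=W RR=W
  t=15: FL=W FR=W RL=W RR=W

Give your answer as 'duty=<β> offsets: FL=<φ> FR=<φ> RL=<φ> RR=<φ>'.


duty=6 offsets: FL=12 FR=10 RL=10 RR=0

duty β = stance ticks per leg = 6
FL: stance ticks = 6; W→S at t=4 → φ=12
FR: stance ticks = 6; W→S at t=6 → φ=10
RL: stance ticks = 6; W→S at t=6 → φ=10
RR: stance ticks = 6; W→S at t=0 → φ=0


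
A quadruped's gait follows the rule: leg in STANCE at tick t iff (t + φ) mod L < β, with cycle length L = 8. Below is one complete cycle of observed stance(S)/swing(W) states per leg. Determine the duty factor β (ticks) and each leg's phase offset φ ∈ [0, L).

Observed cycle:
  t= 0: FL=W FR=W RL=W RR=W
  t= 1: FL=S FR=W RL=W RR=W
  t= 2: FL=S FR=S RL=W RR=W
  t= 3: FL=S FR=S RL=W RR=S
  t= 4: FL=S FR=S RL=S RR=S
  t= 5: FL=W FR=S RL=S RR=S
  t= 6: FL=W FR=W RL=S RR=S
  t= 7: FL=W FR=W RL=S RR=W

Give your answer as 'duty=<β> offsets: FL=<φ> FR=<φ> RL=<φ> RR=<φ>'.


duty=4 offsets: FL=7 FR=6 RL=4 RR=5

duty β = stance ticks per leg = 4
FL: stance ticks = 4; W→S at t=1 → φ=7
FR: stance ticks = 4; W→S at t=2 → φ=6
RL: stance ticks = 4; W→S at t=4 → φ=4
RR: stance ticks = 4; W→S at t=3 → φ=5


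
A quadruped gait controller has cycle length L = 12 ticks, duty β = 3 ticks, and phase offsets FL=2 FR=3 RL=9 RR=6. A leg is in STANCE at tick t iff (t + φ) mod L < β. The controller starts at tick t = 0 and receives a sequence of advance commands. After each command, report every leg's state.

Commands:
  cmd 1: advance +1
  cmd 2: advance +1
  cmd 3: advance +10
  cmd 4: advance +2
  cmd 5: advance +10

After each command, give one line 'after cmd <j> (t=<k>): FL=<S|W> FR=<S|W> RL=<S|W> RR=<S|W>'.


start t=0: FL=S FR=W RL=W RR=W
cmd 1: advance +1 → t=1, phase=(3,4,10,7) → FL=W FR=W RL=W RR=W
cmd 2: advance +1 → t=2, phase=(4,5,11,8) → FL=W FR=W RL=W RR=W
cmd 3: advance +10 → t=12, phase=(2,3,9,6) → FL=S FR=W RL=W RR=W
cmd 4: advance +2 → t=14, phase=(4,5,11,8) → FL=W FR=W RL=W RR=W
cmd 5: advance +10 → t=24, phase=(2,3,9,6) → FL=S FR=W RL=W RR=W

after cmd 1 (t=1): FL=W FR=W RL=W RR=W
after cmd 2 (t=2): FL=W FR=W RL=W RR=W
after cmd 3 (t=12): FL=S FR=W RL=W RR=W
after cmd 4 (t=14): FL=W FR=W RL=W RR=W
after cmd 5 (t=24): FL=S FR=W RL=W RR=W


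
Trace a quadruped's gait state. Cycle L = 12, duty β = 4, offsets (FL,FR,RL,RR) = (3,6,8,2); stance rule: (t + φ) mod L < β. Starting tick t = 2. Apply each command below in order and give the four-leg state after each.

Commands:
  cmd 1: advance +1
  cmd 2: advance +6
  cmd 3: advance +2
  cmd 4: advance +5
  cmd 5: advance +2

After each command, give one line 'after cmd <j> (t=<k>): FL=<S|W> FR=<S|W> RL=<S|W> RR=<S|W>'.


start t=2: FL=W FR=W RL=W RR=W
cmd 1: advance +1 → t=3, phase=(6,9,11,5) → FL=W FR=W RL=W RR=W
cmd 2: advance +6 → t=9, phase=(0,3,5,11) → FL=S FR=S RL=W RR=W
cmd 3: advance +2 → t=11, phase=(2,5,7,1) → FL=S FR=W RL=W RR=S
cmd 4: advance +5 → t=16, phase=(7,10,0,6) → FL=W FR=W RL=S RR=W
cmd 5: advance +2 → t=18, phase=(9,0,2,8) → FL=W FR=S RL=S RR=W

after cmd 1 (t=3): FL=W FR=W RL=W RR=W
after cmd 2 (t=9): FL=S FR=S RL=W RR=W
after cmd 3 (t=11): FL=S FR=W RL=W RR=S
after cmd 4 (t=16): FL=W FR=W RL=S RR=W
after cmd 5 (t=18): FL=W FR=S RL=S RR=W


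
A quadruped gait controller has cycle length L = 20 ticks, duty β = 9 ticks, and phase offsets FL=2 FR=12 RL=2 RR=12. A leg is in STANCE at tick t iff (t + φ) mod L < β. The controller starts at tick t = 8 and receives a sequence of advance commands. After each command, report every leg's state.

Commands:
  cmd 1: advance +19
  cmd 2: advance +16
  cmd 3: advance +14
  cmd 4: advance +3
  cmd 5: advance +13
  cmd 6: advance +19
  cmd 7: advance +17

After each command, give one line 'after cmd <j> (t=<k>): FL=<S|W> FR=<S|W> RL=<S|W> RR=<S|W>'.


after cmd 1 (t=27): FL=W FR=W RL=W RR=W
after cmd 2 (t=43): FL=S FR=W RL=S RR=W
after cmd 3 (t=57): FL=W FR=W RL=W RR=W
after cmd 4 (t=60): FL=S FR=W RL=S RR=W
after cmd 5 (t=73): FL=W FR=S RL=W RR=S
after cmd 6 (t=92): FL=W FR=S RL=W RR=S
after cmd 7 (t=109): FL=W FR=S RL=W RR=S

start t=8: FL=W FR=S RL=W RR=S
cmd 1: advance +19 → t=27, phase=(9,19,9,19) → FL=W FR=W RL=W RR=W
cmd 2: advance +16 → t=43, phase=(5,15,5,15) → FL=S FR=W RL=S RR=W
cmd 3: advance +14 → t=57, phase=(19,9,19,9) → FL=W FR=W RL=W RR=W
cmd 4: advance +3 → t=60, phase=(2,12,2,12) → FL=S FR=W RL=S RR=W
cmd 5: advance +13 → t=73, phase=(15,5,15,5) → FL=W FR=S RL=W RR=S
cmd 6: advance +19 → t=92, phase=(14,4,14,4) → FL=W FR=S RL=W RR=S
cmd 7: advance +17 → t=109, phase=(11,1,11,1) → FL=W FR=S RL=W RR=S


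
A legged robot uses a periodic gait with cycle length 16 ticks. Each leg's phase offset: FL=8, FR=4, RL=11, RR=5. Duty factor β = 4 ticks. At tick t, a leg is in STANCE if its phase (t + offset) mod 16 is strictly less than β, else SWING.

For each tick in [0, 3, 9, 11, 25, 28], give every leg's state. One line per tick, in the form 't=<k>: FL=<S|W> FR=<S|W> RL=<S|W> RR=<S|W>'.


t=0: phase=(8,4,11,5) vs β=4 → FL=W FR=W RL=W RR=W
t=3: phase=(11,7,14,8) vs β=4 → FL=W FR=W RL=W RR=W
t=9: phase=(1,13,4,14) vs β=4 → FL=S FR=W RL=W RR=W
t=11: phase=(3,15,6,0) vs β=4 → FL=S FR=W RL=W RR=S
t=25: phase=(1,13,4,14) vs β=4 → FL=S FR=W RL=W RR=W
t=28: phase=(4,0,7,1) vs β=4 → FL=W FR=S RL=W RR=S

t=0: FL=W FR=W RL=W RR=W
t=3: FL=W FR=W RL=W RR=W
t=9: FL=S FR=W RL=W RR=W
t=11: FL=S FR=W RL=W RR=S
t=25: FL=S FR=W RL=W RR=W
t=28: FL=W FR=S RL=W RR=S


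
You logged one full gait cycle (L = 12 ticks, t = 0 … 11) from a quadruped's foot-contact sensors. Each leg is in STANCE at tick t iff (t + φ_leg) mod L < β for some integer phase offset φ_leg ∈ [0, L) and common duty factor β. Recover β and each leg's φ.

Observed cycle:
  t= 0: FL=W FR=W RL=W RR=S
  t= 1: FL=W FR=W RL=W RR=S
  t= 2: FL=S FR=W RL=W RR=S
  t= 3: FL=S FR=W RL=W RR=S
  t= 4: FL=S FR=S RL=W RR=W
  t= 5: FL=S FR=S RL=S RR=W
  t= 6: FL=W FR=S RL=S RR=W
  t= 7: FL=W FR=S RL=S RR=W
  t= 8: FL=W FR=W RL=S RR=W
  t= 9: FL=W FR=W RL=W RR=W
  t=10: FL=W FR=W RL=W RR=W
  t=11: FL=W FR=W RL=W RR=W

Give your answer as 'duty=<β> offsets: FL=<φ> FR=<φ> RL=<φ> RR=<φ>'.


duty=4 offsets: FL=10 FR=8 RL=7 RR=0

duty β = stance ticks per leg = 4
FL: stance ticks = 4; W→S at t=2 → φ=10
FR: stance ticks = 4; W→S at t=4 → φ=8
RL: stance ticks = 4; W→S at t=5 → φ=7
RR: stance ticks = 4; W→S at t=0 → φ=0


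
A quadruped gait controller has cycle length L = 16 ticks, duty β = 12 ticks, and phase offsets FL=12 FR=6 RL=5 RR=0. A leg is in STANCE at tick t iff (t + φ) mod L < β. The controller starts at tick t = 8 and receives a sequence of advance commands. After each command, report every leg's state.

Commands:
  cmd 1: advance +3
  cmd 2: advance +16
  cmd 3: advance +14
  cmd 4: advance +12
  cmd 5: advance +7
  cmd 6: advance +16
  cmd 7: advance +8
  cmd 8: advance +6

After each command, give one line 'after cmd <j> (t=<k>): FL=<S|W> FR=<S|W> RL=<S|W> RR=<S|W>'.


start t=8: FL=S FR=W RL=W RR=S
cmd 1: advance +3 → t=11, phase=(7,1,0,11) → FL=S FR=S RL=S RR=S
cmd 2: advance +16 → t=27, phase=(7,1,0,11) → FL=S FR=S RL=S RR=S
cmd 3: advance +14 → t=41, phase=(5,15,14,9) → FL=S FR=W RL=W RR=S
cmd 4: advance +12 → t=53, phase=(1,11,10,5) → FL=S FR=S RL=S RR=S
cmd 5: advance +7 → t=60, phase=(8,2,1,12) → FL=S FR=S RL=S RR=W
cmd 6: advance +16 → t=76, phase=(8,2,1,12) → FL=S FR=S RL=S RR=W
cmd 7: advance +8 → t=84, phase=(0,10,9,4) → FL=S FR=S RL=S RR=S
cmd 8: advance +6 → t=90, phase=(6,0,15,10) → FL=S FR=S RL=W RR=S

after cmd 1 (t=11): FL=S FR=S RL=S RR=S
after cmd 2 (t=27): FL=S FR=S RL=S RR=S
after cmd 3 (t=41): FL=S FR=W RL=W RR=S
after cmd 4 (t=53): FL=S FR=S RL=S RR=S
after cmd 5 (t=60): FL=S FR=S RL=S RR=W
after cmd 6 (t=76): FL=S FR=S RL=S RR=W
after cmd 7 (t=84): FL=S FR=S RL=S RR=S
after cmd 8 (t=90): FL=S FR=S RL=W RR=S


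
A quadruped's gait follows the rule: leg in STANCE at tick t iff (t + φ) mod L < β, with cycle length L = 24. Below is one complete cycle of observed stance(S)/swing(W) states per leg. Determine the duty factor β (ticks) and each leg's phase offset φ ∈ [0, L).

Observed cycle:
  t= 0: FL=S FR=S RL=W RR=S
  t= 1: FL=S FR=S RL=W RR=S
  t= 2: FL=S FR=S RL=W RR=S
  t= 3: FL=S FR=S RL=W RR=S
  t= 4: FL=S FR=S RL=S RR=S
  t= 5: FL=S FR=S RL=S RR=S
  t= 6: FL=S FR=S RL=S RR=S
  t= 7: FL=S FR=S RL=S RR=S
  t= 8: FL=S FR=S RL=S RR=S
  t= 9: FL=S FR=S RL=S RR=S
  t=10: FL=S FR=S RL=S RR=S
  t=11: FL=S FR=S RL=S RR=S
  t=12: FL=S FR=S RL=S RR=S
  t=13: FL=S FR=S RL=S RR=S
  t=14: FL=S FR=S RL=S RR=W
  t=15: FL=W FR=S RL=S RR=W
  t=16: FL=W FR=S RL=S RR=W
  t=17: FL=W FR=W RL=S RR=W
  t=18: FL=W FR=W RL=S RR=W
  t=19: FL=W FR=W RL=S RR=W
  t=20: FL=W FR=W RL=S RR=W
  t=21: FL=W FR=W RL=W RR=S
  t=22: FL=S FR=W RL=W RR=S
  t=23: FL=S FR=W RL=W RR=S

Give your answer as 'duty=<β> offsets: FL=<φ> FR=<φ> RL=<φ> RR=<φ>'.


duty=17 offsets: FL=2 FR=0 RL=20 RR=3

duty β = stance ticks per leg = 17
FL: stance ticks = 17; W→S at t=22 → φ=2
FR: stance ticks = 17; W→S at t=0 → φ=0
RL: stance ticks = 17; W→S at t=4 → φ=20
RR: stance ticks = 17; W→S at t=21 → φ=3


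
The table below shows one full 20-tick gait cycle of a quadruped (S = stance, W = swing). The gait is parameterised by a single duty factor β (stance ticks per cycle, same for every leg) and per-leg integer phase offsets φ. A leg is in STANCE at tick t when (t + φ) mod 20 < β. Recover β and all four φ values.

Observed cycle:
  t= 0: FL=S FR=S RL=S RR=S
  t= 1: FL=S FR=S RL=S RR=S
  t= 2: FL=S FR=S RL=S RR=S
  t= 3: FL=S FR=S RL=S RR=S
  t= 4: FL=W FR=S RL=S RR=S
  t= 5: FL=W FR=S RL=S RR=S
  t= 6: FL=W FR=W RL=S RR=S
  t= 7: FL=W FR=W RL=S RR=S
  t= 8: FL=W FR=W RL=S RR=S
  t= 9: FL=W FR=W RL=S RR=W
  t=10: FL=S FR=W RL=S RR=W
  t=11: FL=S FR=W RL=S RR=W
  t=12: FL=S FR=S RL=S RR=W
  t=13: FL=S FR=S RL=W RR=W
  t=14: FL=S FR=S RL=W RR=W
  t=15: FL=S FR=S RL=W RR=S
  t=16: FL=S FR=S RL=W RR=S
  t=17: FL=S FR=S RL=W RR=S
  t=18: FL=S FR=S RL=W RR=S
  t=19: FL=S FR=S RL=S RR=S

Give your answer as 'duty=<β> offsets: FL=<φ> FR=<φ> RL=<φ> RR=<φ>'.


duty β = stance ticks per leg = 14
FL: stance ticks = 14; W→S at t=10 → φ=10
FR: stance ticks = 14; W→S at t=12 → φ=8
RL: stance ticks = 14; W→S at t=19 → φ=1
RR: stance ticks = 14; W→S at t=15 → φ=5

duty=14 offsets: FL=10 FR=8 RL=1 RR=5


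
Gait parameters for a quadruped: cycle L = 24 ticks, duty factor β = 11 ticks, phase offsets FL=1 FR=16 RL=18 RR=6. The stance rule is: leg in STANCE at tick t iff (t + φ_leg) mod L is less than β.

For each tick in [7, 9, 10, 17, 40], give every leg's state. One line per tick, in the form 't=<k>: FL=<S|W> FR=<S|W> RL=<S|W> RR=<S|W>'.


t=7: phase=(8,23,1,13) vs β=11 → FL=S FR=W RL=S RR=W
t=9: phase=(10,1,3,15) vs β=11 → FL=S FR=S RL=S RR=W
t=10: phase=(11,2,4,16) vs β=11 → FL=W FR=S RL=S RR=W
t=17: phase=(18,9,11,23) vs β=11 → FL=W FR=S RL=W RR=W
t=40: phase=(17,8,10,22) vs β=11 → FL=W FR=S RL=S RR=W

t=7: FL=S FR=W RL=S RR=W
t=9: FL=S FR=S RL=S RR=W
t=10: FL=W FR=S RL=S RR=W
t=17: FL=W FR=S RL=W RR=W
t=40: FL=W FR=S RL=S RR=W


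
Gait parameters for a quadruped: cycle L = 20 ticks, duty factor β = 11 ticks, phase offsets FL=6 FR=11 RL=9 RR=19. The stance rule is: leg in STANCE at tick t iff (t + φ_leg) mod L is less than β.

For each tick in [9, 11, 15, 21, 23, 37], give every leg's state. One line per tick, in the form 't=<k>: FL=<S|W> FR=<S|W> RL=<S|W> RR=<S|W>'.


t=9: phase=(15,0,18,8) vs β=11 → FL=W FR=S RL=W RR=S
t=11: phase=(17,2,0,10) vs β=11 → FL=W FR=S RL=S RR=S
t=15: phase=(1,6,4,14) vs β=11 → FL=S FR=S RL=S RR=W
t=21: phase=(7,12,10,0) vs β=11 → FL=S FR=W RL=S RR=S
t=23: phase=(9,14,12,2) vs β=11 → FL=S FR=W RL=W RR=S
t=37: phase=(3,8,6,16) vs β=11 → FL=S FR=S RL=S RR=W

t=9: FL=W FR=S RL=W RR=S
t=11: FL=W FR=S RL=S RR=S
t=15: FL=S FR=S RL=S RR=W
t=21: FL=S FR=W RL=S RR=S
t=23: FL=S FR=W RL=W RR=S
t=37: FL=S FR=S RL=S RR=W


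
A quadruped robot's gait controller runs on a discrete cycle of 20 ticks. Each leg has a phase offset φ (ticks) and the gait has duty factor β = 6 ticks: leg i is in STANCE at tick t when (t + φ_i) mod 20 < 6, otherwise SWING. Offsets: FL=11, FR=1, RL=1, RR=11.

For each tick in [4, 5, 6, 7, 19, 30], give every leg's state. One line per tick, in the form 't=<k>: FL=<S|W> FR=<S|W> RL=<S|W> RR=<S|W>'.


t=4: FL=W FR=S RL=S RR=W
t=5: FL=W FR=W RL=W RR=W
t=6: FL=W FR=W RL=W RR=W
t=7: FL=W FR=W RL=W RR=W
t=19: FL=W FR=S RL=S RR=W
t=30: FL=S FR=W RL=W RR=S

t=4: phase=(15,5,5,15) vs β=6 → FL=W FR=S RL=S RR=W
t=5: phase=(16,6,6,16) vs β=6 → FL=W FR=W RL=W RR=W
t=6: phase=(17,7,7,17) vs β=6 → FL=W FR=W RL=W RR=W
t=7: phase=(18,8,8,18) vs β=6 → FL=W FR=W RL=W RR=W
t=19: phase=(10,0,0,10) vs β=6 → FL=W FR=S RL=S RR=W
t=30: phase=(1,11,11,1) vs β=6 → FL=S FR=W RL=W RR=S


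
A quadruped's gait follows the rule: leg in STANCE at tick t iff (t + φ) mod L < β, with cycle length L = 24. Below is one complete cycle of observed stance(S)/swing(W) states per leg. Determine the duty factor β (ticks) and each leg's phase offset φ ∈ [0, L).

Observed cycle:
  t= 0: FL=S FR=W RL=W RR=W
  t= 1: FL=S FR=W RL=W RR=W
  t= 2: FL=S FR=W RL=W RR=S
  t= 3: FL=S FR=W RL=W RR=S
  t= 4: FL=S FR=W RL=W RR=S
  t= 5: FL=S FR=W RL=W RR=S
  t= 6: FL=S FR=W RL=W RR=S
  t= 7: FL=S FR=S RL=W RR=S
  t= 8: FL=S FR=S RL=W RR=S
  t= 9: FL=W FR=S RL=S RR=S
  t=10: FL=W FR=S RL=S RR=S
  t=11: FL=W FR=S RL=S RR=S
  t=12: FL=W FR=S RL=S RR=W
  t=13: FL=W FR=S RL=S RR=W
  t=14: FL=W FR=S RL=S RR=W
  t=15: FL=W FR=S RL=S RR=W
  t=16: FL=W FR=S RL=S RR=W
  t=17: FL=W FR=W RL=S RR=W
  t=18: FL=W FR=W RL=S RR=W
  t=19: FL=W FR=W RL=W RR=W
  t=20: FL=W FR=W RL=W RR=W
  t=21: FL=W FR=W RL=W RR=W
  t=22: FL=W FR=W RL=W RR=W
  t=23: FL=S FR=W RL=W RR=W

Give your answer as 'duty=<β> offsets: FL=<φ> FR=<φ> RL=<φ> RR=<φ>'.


duty=10 offsets: FL=1 FR=17 RL=15 RR=22

duty β = stance ticks per leg = 10
FL: stance ticks = 10; W→S at t=23 → φ=1
FR: stance ticks = 10; W→S at t=7 → φ=17
RL: stance ticks = 10; W→S at t=9 → φ=15
RR: stance ticks = 10; W→S at t=2 → φ=22


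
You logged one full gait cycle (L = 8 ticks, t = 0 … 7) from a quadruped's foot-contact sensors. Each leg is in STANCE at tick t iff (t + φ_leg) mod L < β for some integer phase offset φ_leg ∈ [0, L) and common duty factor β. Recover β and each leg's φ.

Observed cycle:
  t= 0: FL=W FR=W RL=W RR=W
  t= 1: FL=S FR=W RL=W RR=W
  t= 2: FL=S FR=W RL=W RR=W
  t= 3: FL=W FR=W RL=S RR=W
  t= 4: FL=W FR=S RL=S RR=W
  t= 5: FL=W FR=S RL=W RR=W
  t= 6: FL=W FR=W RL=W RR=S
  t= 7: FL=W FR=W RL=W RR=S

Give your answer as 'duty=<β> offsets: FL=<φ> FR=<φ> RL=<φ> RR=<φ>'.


duty β = stance ticks per leg = 2
FL: stance ticks = 2; W→S at t=1 → φ=7
FR: stance ticks = 2; W→S at t=4 → φ=4
RL: stance ticks = 2; W→S at t=3 → φ=5
RR: stance ticks = 2; W→S at t=6 → φ=2

duty=2 offsets: FL=7 FR=4 RL=5 RR=2


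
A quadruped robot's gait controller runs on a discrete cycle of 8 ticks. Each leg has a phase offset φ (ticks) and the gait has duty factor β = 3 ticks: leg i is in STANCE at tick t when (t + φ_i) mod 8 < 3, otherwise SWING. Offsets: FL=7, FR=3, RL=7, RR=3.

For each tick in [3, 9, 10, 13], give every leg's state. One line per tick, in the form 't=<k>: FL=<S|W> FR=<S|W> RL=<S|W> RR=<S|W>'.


t=3: phase=(2,6,2,6) vs β=3 → FL=S FR=W RL=S RR=W
t=9: phase=(0,4,0,4) vs β=3 → FL=S FR=W RL=S RR=W
t=10: phase=(1,5,1,5) vs β=3 → FL=S FR=W RL=S RR=W
t=13: phase=(4,0,4,0) vs β=3 → FL=W FR=S RL=W RR=S

t=3: FL=S FR=W RL=S RR=W
t=9: FL=S FR=W RL=S RR=W
t=10: FL=S FR=W RL=S RR=W
t=13: FL=W FR=S RL=W RR=S


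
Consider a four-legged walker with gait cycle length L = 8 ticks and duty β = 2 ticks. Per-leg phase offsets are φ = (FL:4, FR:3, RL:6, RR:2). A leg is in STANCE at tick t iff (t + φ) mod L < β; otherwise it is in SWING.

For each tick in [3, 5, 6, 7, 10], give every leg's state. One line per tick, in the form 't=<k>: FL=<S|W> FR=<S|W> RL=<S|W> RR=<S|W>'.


t=3: FL=W FR=W RL=S RR=W
t=5: FL=S FR=S RL=W RR=W
t=6: FL=W FR=S RL=W RR=S
t=7: FL=W FR=W RL=W RR=S
t=10: FL=W FR=W RL=S RR=W

t=3: phase=(7,6,1,5) vs β=2 → FL=W FR=W RL=S RR=W
t=5: phase=(1,0,3,7) vs β=2 → FL=S FR=S RL=W RR=W
t=6: phase=(2,1,4,0) vs β=2 → FL=W FR=S RL=W RR=S
t=7: phase=(3,2,5,1) vs β=2 → FL=W FR=W RL=W RR=S
t=10: phase=(6,5,0,4) vs β=2 → FL=W FR=W RL=S RR=W


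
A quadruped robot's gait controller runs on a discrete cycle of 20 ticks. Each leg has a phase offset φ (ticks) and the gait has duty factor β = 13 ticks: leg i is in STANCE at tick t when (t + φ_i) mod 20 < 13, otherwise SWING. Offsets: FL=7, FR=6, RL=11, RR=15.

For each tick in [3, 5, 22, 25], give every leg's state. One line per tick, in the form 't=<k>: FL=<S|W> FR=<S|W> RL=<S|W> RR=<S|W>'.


t=3: FL=S FR=S RL=W RR=W
t=5: FL=S FR=S RL=W RR=S
t=22: FL=S FR=S RL=W RR=W
t=25: FL=S FR=S RL=W RR=S

t=3: phase=(10,9,14,18) vs β=13 → FL=S FR=S RL=W RR=W
t=5: phase=(12,11,16,0) vs β=13 → FL=S FR=S RL=W RR=S
t=22: phase=(9,8,13,17) vs β=13 → FL=S FR=S RL=W RR=W
t=25: phase=(12,11,16,0) vs β=13 → FL=S FR=S RL=W RR=S


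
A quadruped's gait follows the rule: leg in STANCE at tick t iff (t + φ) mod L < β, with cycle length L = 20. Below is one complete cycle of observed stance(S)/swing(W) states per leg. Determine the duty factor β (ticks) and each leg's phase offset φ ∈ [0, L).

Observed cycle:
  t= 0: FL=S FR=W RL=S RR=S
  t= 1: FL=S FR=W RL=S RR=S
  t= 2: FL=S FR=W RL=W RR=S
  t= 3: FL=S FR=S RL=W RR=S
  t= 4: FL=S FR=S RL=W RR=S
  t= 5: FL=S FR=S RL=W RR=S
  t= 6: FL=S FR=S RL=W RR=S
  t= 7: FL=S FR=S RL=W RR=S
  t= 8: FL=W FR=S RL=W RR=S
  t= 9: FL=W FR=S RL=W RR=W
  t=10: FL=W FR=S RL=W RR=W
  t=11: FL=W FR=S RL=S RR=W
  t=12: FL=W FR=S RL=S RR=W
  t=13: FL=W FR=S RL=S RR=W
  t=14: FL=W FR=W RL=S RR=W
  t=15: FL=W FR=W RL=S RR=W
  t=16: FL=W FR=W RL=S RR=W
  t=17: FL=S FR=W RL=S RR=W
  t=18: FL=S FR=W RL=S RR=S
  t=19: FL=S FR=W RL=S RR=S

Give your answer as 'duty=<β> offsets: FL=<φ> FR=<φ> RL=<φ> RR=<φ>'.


duty=11 offsets: FL=3 FR=17 RL=9 RR=2

duty β = stance ticks per leg = 11
FL: stance ticks = 11; W→S at t=17 → φ=3
FR: stance ticks = 11; W→S at t=3 → φ=17
RL: stance ticks = 11; W→S at t=11 → φ=9
RR: stance ticks = 11; W→S at t=18 → φ=2
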